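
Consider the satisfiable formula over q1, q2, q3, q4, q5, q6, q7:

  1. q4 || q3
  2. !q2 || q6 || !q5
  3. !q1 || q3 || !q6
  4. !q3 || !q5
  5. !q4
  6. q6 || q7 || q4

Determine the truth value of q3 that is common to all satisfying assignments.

True

Suppose q3 = false.
Unit clause (q4) forces q4 = true.
But (!q4) is also a unit clause — contradiction.
So every satisfying assignment has q3 = True.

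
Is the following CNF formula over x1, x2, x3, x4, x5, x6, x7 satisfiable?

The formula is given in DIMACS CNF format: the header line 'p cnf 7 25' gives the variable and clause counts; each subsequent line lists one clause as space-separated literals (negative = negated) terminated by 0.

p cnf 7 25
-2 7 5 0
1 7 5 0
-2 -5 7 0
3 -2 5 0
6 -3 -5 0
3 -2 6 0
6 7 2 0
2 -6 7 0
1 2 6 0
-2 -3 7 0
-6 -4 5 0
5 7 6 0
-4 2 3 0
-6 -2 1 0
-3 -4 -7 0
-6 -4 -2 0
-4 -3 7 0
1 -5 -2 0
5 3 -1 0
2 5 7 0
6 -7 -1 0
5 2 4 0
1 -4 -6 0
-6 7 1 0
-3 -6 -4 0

Yes

Try x2 = True.
Try x7 = True.
Try x3 = False.
Unit clause (x5) forces x5 = True.
Unit clause (x6) forces x6 = True.
Unit clause (x1) forces x1 = True.
Unit clause (¬x4) forces x4 = False.
This assignment satisfies each clause.
A satisfying assignment: x1 ↦ True, x2 ↦ True, x3 ↦ False, x4 ↦ False, x5 ↦ True, x6 ↦ True, x7 ↦ True.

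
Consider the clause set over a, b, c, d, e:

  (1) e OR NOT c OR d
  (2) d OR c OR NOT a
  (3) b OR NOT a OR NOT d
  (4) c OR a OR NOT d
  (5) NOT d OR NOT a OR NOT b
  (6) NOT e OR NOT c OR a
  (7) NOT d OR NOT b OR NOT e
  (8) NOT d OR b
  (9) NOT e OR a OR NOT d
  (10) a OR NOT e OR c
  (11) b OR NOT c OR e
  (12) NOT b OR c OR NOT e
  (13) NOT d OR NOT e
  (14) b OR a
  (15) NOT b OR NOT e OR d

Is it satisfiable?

Yes

Case d = false:
Case e = true:
(NOT b) alone gives b = false.
(a) alone gives a = true.
(c) alone gives c = true.
All clauses are satisfied.
A satisfying assignment: a ↦ true; b ↦ false; c ↦ true; d ↦ false; e ↦ true.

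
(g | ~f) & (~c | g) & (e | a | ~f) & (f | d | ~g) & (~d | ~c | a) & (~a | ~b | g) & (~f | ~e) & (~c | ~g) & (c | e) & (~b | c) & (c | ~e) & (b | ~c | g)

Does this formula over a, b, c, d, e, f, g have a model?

Case g = 1:
The clause (~c) is unit, so c = 0.
The clause (e) is unit, so e = 1.
Now (~e) is unsatisfied and unit — conflict.
Backtrack on g: now try g = 0.
The clause (~f) is unit, so f = 0.
The clause (~c) is unit, so c = 0.
The clause (e) is unit, so e = 1.
Now (~e) is unsatisfied and unit — conflict.
Neither g = 1 nor g = 0 works.
No assignment satisfies every clause.

No, unsatisfiable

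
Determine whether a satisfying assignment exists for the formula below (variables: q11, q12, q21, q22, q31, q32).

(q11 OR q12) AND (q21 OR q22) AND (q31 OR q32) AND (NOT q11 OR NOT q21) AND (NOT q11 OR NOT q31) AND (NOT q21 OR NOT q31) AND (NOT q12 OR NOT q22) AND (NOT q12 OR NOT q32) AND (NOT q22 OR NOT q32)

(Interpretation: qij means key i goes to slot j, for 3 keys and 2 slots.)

Branch on q11: set q11 = true.
The clause (NOT q21) is unit, so q21 = false.
The clause (q22) is unit, so q22 = true.
The clause (NOT q31) is unit, so q31 = false.
The clause (q32) is unit, so q32 = true.
Now (NOT q32) is unsatisfied and unit — conflict.
Backtrack on q11: now try q11 = false.
The clause (q12) is unit, so q12 = true.
The clause (NOT q22) is unit, so q22 = false.
The clause (q21) is unit, so q21 = true.
The clause (NOT q31) is unit, so q31 = false.
The clause (q32) is unit, so q32 = true.
Now (NOT q32) is unsatisfied and unit — conflict.
Either choice for q11 ends in contradiction.
No assignment satisfies every clause.

No, unsatisfiable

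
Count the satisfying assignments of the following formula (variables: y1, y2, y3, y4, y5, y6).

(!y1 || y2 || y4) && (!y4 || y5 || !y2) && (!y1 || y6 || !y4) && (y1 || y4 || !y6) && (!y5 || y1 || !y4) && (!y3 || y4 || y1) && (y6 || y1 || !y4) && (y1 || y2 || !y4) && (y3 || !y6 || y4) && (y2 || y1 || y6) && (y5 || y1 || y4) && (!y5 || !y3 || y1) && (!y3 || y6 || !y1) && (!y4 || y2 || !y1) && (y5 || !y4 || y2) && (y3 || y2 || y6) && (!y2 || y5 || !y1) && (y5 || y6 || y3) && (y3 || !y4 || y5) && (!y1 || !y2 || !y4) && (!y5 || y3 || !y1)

There are 2^6 = 64 truth assignments over (y1, y2, y3, y4, y5, y6).
Split on y1. With y1 = true, the clauses containing y1 are satisfied and !y1 drops from the rest; 1 of the 2^5 = 32 assignments to the other variables satisfy what remains.
With y1 = false, by the same count on the reduced clause set, 1 assignment works.
(One model: y1=F, y2=T, y3=F, y4=F, y5=T, y6=F.)
Total: 1 + 1 = 2.

2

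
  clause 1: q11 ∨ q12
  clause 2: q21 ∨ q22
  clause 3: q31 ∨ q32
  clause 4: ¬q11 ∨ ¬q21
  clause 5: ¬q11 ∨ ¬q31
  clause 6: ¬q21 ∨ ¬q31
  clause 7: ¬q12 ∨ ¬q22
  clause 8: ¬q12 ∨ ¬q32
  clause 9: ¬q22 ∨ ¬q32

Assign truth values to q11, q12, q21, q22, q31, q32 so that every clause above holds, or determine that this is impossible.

Case q11 = True:
From the singleton clause (¬q21), q21 = False.
From the singleton clause (q22), q22 = True.
From the singleton clause (¬q31), q31 = False.
From the singleton clause (q32), q32 = True.
That conflicts with the unit clause (¬q32).
That branch fails; take q11 = False instead.
From the singleton clause (q12), q12 = True.
From the singleton clause (¬q22), q22 = False.
From the singleton clause (q21), q21 = True.
From the singleton clause (¬q31), q31 = False.
From the singleton clause (q32), q32 = True.
That conflicts with the unit clause (¬q32).
Neither q11 = True nor q11 = False works.

UNSATISFIABLE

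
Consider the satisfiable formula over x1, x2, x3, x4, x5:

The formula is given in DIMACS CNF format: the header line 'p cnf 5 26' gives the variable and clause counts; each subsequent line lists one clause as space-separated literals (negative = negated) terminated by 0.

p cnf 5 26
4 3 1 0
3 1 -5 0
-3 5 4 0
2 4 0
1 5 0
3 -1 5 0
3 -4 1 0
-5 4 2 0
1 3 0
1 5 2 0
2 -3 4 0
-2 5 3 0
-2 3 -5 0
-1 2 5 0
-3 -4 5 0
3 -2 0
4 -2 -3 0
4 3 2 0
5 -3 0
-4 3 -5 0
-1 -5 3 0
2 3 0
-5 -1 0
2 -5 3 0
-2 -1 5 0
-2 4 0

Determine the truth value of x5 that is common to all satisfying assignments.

Suppose x5 = False.
Unit clause (x1) forces x1 = True.
Unit clause (x3) forces x3 = True.
That conflicts with the unit clause (¬x3).
So every satisfying assignment has x5 = True.

True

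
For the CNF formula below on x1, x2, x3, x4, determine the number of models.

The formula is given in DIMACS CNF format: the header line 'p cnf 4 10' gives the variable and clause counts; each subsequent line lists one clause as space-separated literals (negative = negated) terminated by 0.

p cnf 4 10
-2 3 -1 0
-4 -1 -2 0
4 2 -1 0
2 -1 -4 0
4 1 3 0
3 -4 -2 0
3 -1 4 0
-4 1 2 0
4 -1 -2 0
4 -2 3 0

There are 2^4 = 16 truth assignments over (x1, x2, x3, x4).
Check each against the 10 clauses (columns in the order x1, x2, x3, x4):
  F F F F  ✗ fails (x4 ∨ x1 ∨ x3)
  F F F T  ✗ fails (¬x4 ∨ x1 ∨ x2)
  F F T F  ✓ satisfies all
  F F T T  ✗ fails (¬x4 ∨ x1 ∨ x2)
  F T F F  ✗ fails (x4 ∨ x1 ∨ x3)
  F T F T  ✗ fails (x3 ∨ ¬x4 ∨ ¬x2)
  F T T F  ✓ satisfies all
  F T T T  ✓ satisfies all
  T F F F  ✗ fails (x4 ∨ x2 ∨ ¬x1)
  T F F T  ✗ fails (x2 ∨ ¬x1 ∨ ¬x4)
  T F T F  ✗ fails (x4 ∨ x2 ∨ ¬x1)
  T F T T  ✗ fails (x2 ∨ ¬x1 ∨ ¬x4)
  T T F F  ✗ fails (¬x2 ∨ x3 ∨ ¬x1)
  T T F T  ✗ fails (¬x2 ∨ x3 ∨ ¬x1)
  T T T F  ✗ fails (x4 ∨ ¬x1 ∨ ¬x2)
  T T T T  ✗ fails (¬x4 ∨ ¬x1 ∨ ¬x2)
3 of the 16 rows are models.

3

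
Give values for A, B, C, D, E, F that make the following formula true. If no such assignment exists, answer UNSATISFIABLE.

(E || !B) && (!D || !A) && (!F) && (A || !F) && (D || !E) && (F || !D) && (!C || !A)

(!F) alone gives F = false.
(!D) alone gives D = false.
(!E) alone gives E = false.
(!B) alone gives B = false.
Branch on C: set C = true.
(!A) alone gives A = false.
All clauses are satisfied.

A: false, B: false, C: true, D: false, E: false, F: false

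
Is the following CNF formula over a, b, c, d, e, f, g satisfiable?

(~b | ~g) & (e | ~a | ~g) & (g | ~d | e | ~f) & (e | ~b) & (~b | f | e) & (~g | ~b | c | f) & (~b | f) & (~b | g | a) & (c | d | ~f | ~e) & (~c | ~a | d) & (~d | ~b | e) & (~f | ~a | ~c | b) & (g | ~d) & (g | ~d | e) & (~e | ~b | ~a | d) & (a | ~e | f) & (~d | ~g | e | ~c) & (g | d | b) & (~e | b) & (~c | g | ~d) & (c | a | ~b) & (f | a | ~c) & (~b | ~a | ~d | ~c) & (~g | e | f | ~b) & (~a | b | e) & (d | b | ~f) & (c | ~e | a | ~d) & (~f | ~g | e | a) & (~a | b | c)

Yes, satisfiable

Try b = 0.
From the singleton clause (~e), e = 0.
From the singleton clause (~a), a = 0.
Try g = 1.
From the singleton clause (~f), f = 0.
From the singleton clause (~c), c = 0.
All clauses hold; d can take either value.
A satisfying assignment: a=0,  b=0,  c=0,  d=1,  e=0,  f=0,  g=1.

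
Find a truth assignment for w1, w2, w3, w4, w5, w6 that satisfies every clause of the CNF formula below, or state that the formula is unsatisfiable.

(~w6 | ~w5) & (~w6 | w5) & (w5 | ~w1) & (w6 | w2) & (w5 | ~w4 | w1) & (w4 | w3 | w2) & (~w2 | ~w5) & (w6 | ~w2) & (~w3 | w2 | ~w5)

Try w6 = 0.
Unit clause (w2) forces w2 = 1.
Now (~w2) is unsatisfied and unit — conflict.
So w6 must be the other value — set w6 = 1.
Unit clause (~w5) forces w5 = 0.
Now (w5) is unsatisfied and unit — conflict.
Neither w6 = 1 nor w6 = 0 works.

UNSATISFIABLE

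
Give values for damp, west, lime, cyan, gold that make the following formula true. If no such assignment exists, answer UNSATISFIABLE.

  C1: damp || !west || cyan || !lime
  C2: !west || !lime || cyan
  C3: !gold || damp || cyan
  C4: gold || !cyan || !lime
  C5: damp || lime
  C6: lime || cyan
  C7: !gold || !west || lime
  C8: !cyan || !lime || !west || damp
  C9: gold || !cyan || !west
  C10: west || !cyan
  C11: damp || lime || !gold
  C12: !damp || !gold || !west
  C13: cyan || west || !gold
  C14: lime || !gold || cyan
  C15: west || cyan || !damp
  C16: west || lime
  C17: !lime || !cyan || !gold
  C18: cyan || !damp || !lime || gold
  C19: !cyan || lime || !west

damp ↦ false,  west ↦ false,  lime ↦ true,  cyan ↦ false,  gold ↦ false

Case damp = false:
Unit clause (lime) forces lime = true.
Case west = false:
Unit clause (!cyan) forces cyan = false.
Unit clause (!gold) forces gold = false.
Every clause now holds.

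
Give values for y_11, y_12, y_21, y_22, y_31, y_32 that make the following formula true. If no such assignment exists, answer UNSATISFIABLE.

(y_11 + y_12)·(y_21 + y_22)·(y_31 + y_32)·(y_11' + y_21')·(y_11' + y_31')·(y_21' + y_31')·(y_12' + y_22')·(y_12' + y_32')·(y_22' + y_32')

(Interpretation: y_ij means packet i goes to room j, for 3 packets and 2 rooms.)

UNSATISFIABLE

Branch on y_11: set y_11 = 1.
(y_21') alone gives y_21 = 0.
(y_22) alone gives y_22 = 1.
(y_31') alone gives y_31 = 0.
(y_32) alone gives y_32 = 1.
Now (y_32') is unsatisfied and unit — conflict.
Undo y_11 and try y_11 = 0.
(y_12) alone gives y_12 = 1.
(y_22') alone gives y_22 = 0.
(y_21) alone gives y_21 = 1.
(y_31') alone gives y_31 = 0.
(y_32) alone gives y_32 = 1.
Now (y_32') is unsatisfied and unit — conflict.
Both values of y_11 lead to a conflict.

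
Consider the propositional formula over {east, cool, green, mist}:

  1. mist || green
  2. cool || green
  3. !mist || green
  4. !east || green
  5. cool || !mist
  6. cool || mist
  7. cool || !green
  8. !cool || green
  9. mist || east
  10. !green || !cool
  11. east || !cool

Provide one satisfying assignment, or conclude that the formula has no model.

UNSATISFIABLE

Suppose mist = true.
The clause (green) is unit, so green = true.
The clause (cool) is unit, so cool = true.
That conflicts with the unit clause (!cool).
That branch fails; take mist = false instead.
The clause (green) is unit, so green = true.
The clause (cool) is unit, so cool = true.
That conflicts with the unit clause (!cool).
Either choice for mist ends in contradiction.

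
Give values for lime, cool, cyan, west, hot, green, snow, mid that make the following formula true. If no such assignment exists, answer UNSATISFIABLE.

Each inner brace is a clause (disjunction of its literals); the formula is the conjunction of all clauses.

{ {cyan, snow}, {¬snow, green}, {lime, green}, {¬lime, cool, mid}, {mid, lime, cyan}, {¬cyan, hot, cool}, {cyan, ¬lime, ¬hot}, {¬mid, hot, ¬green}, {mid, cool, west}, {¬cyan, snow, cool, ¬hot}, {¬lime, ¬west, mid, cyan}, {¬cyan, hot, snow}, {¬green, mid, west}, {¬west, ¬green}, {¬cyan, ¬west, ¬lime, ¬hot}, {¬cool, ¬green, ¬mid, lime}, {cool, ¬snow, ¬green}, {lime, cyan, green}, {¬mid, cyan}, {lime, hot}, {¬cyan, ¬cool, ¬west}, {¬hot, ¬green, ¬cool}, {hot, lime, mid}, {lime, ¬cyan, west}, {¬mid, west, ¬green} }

Try cyan = True.
Try snow = False.
From the singleton clause (hot), hot = True.
From the singleton clause (cool), cool = True.
From the singleton clause (¬west), west = False.
From the singleton clause (¬green), green = False.
From the singleton clause (lime), lime = True.
No clause remains; mid is free.

lime=True; cool=True; cyan=True; west=False; hot=True; green=False; snow=False; mid=False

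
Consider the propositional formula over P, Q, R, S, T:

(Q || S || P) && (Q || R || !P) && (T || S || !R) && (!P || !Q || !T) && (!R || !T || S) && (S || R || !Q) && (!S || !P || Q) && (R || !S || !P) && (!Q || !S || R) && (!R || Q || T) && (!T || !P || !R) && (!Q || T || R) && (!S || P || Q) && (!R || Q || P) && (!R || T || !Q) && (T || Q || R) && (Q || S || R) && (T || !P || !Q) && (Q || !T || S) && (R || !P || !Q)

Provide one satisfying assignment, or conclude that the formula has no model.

Suppose Q = true.
Suppose P = false.
Suppose S = true.
(R) alone gives R = true.
(T) alone gives T = true.
This assignment satisfies each clause.

P=false,  Q=true,  R=true,  S=true,  T=true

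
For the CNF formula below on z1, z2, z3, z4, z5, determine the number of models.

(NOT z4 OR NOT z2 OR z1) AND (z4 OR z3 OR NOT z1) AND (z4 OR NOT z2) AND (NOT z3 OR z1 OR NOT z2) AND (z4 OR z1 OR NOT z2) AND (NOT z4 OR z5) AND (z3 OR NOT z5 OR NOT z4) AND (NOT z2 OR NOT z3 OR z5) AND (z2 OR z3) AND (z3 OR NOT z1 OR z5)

There are 2^5 = 32 truth assignments over (z1, z2, z3, z4, z5).
Split on z2. With z2 = true, the clauses containing z2 are satisfied and NOT z2 drops from the rest; 1 of the 2^4 = 16 assignments to the other variables satisfy what remains.
With z2 = false, by the same count on the reduced clause set, 6 assignments work.
(One model: z1=F, z2=F, z3=T, z4=F, z5=F.)
Total: 1 + 6 = 7.

7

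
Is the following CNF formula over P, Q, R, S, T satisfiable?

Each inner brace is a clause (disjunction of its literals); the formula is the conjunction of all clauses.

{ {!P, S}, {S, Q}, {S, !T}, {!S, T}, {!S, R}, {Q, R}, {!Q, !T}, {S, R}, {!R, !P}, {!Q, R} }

Yes, satisfiable

Try P = false.
Try S = false.
The clause (Q) is unit, so Q = true.
The clause (!T) is unit, so T = false.
The clause (R) is unit, so R = true.
This assignment satisfies each clause.
A satisfying assignment: P: false,  Q: true,  R: true,  S: false,  T: false.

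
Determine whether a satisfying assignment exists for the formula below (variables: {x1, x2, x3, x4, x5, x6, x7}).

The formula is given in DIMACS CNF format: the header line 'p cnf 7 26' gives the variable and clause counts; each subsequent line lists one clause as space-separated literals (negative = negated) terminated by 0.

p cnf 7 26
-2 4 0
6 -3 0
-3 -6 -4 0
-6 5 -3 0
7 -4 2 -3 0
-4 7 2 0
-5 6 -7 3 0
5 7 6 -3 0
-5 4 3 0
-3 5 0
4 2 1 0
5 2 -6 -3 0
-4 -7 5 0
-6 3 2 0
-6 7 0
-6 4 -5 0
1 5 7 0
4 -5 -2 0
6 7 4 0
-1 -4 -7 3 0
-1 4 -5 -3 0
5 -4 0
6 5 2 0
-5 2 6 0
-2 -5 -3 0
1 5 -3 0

Yes, satisfiable

Suppose x2 = True.
From the singleton clause (x4), x4 = True.
From the singleton clause (x5), x5 = True.
From the singleton clause (¬x3), x3 = False.
Suppose x6 = False.
From the singleton clause (¬x7), x7 = False.
Every clause is now satisfied; x1 is unconstrained.
A satisfying assignment: x1 ↦ True; x2 ↦ True; x3 ↦ False; x4 ↦ True; x5 ↦ True; x6 ↦ False; x7 ↦ False.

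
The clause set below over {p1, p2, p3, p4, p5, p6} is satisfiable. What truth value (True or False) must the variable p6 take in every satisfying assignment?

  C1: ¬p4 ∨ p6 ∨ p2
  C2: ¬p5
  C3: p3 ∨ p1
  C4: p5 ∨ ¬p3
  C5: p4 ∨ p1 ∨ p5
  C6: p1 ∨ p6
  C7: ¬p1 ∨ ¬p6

Suppose p6 = True.
(¬p5) alone gives p5 = False.
(¬p3) alone gives p3 = False.
(p1) alone gives p1 = True.
But (¬p1) is also a unit clause — contradiction.
So every satisfying assignment has p6 = False.

False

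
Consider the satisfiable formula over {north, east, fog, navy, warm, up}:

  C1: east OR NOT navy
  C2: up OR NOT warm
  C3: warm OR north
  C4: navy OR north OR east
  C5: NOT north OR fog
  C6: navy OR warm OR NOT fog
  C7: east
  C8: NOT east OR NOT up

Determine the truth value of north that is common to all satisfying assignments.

Suppose north = false.
Unit clause (warm) forces warm = true.
Unit clause (up) forces up = true.
Unit clause (east) forces east = true.
But (NOT east) is also a unit clause — contradiction.
So every satisfying assignment has north = True.

True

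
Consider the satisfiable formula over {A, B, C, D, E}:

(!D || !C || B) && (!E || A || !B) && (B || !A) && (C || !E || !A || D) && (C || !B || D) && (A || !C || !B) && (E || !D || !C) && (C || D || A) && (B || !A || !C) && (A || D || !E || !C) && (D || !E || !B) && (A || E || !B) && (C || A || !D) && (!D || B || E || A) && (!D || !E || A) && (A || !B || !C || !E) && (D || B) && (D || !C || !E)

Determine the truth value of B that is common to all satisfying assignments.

Suppose B = false.
From the singleton clause (!A), A = false.
From the singleton clause (D), D = true.
From the singleton clause (!C), C = false.
But (C) is also a unit clause — contradiction.
So every satisfying assignment has B = True.

True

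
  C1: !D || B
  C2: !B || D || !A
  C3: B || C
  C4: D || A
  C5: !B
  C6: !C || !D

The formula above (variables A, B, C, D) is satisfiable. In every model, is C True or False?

True

Suppose C = false.
From the singleton clause (B), B = true.
But (!B) is also a unit clause — contradiction.
So every satisfying assignment has C = True.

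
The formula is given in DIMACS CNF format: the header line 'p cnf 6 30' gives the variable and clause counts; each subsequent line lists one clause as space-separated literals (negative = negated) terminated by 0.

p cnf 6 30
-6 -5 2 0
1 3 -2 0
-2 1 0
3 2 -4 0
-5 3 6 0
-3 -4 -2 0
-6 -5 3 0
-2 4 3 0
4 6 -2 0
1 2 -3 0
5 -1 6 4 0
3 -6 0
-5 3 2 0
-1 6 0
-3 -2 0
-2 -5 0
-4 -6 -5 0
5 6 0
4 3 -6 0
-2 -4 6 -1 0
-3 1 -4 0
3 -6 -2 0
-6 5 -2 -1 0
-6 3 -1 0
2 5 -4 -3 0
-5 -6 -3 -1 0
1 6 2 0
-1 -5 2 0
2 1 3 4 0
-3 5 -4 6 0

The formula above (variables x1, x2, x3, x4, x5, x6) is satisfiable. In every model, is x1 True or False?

Suppose x1 = False.
(¬x2) alone gives x2 = False.
(¬x3) alone gives x3 = False.
(¬x4) alone gives x4 = False.
But (x4) is also a unit clause — contradiction.
So every satisfying assignment has x1 = True.

True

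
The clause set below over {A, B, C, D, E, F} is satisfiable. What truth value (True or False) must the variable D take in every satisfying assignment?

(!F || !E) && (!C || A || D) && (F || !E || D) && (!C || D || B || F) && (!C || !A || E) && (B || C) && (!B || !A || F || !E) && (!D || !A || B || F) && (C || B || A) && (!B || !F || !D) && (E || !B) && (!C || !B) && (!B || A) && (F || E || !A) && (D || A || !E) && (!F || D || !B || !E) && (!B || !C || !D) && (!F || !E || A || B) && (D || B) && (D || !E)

True

Suppose D = false.
(B) alone gives B = true.
(E) alone gives E = true.
That conflicts with the unit clause (!E).
So every satisfying assignment has D = True.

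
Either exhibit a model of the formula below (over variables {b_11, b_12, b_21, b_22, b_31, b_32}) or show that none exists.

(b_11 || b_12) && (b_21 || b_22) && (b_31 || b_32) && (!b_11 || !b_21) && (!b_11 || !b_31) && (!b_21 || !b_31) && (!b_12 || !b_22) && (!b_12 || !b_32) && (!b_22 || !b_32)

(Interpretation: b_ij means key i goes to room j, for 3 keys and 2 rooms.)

UNSATISFIABLE

Try b_11 = true.
The clause (!b_21) is unit, so b_21 = false.
The clause (b_22) is unit, so b_22 = true.
The clause (!b_31) is unit, so b_31 = false.
The clause (b_32) is unit, so b_32 = true.
Now (!b_32) is unsatisfied and unit — conflict.
Backtrack on b_11: now try b_11 = false.
The clause (b_12) is unit, so b_12 = true.
The clause (!b_22) is unit, so b_22 = false.
The clause (b_21) is unit, so b_21 = true.
The clause (!b_31) is unit, so b_31 = false.
The clause (b_32) is unit, so b_32 = true.
Now (!b_32) is unsatisfied and unit — conflict.
Both values of b_11 lead to a conflict.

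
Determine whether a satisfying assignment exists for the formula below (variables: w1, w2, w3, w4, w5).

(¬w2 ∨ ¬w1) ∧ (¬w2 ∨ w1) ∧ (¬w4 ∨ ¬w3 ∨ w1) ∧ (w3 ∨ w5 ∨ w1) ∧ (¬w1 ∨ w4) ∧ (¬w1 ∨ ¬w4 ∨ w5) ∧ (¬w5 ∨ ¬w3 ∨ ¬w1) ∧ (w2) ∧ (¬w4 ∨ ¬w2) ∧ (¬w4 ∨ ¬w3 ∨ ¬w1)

No, unsatisfiable

The clause (w2) is unit, so w2 = True.
The clause (¬w1) is unit, so w1 = False.
Now (w1) is unsatisfied and unit — conflict.
No assignment satisfies every clause.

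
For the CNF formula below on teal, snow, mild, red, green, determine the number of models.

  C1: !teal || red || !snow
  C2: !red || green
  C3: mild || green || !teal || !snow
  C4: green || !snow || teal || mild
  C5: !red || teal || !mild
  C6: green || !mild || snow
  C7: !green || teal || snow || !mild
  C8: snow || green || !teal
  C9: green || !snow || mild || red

There are 2^5 = 32 truth assignments over (teal, snow, mild, red, green).
Split on red. With red = true, the clauses containing red are satisfied and !red drops from the rest; 6 of the 2^4 = 16 assignments to the other variables satisfy what remains.
With red = false, by the same count on the reduced clause set, 7 assignments work.
Total: 6 + 7 = 13.

13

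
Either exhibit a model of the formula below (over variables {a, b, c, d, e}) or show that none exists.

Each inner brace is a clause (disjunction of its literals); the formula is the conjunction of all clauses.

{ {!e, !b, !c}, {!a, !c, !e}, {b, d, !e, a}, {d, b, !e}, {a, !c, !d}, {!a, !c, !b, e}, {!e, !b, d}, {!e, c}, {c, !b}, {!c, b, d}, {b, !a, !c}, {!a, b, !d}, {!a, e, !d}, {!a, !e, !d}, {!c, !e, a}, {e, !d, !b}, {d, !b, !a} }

a ↦ true,  b ↦ false,  c ↦ false,  d ↦ false,  e ↦ false

Case e = false:
Case c = false:
Unit clause (!b) forces b = false.
Case a = true:
Unit clause (!d) forces d = false.
All clauses are satisfied.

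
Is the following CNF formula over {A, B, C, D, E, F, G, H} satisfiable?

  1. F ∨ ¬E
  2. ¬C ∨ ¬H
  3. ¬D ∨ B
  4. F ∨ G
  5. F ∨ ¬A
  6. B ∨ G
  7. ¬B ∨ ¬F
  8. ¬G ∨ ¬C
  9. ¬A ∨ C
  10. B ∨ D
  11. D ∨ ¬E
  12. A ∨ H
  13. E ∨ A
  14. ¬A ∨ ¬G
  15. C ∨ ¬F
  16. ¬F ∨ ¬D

No

Branch on F: set F = True.
The clause (¬B) is unit, so B = False.
The clause (¬D) is unit, so D = False.
But (D) is also a unit clause — contradiction.
Backtrack on F: now try F = False.
The clause (¬E) is unit, so E = False.
The clause (G) is unit, so G = True.
The clause (¬A) is unit, so A = False.
But (A) is also a unit clause — contradiction.
Either choice for F ends in contradiction.
No assignment satisfies every clause.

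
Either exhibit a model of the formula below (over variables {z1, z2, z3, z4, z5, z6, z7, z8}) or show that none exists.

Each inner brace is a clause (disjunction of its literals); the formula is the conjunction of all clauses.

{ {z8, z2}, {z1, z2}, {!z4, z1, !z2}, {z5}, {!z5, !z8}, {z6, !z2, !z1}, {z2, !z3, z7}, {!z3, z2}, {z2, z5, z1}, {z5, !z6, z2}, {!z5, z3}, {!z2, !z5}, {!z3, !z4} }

UNSATISFIABLE

The clause (z5) is unit, so z5 = true.
The clause (!z8) is unit, so z8 = false.
The clause (z2) is unit, so z2 = true.
Now (!z2) is unsatisfied and unit — conflict.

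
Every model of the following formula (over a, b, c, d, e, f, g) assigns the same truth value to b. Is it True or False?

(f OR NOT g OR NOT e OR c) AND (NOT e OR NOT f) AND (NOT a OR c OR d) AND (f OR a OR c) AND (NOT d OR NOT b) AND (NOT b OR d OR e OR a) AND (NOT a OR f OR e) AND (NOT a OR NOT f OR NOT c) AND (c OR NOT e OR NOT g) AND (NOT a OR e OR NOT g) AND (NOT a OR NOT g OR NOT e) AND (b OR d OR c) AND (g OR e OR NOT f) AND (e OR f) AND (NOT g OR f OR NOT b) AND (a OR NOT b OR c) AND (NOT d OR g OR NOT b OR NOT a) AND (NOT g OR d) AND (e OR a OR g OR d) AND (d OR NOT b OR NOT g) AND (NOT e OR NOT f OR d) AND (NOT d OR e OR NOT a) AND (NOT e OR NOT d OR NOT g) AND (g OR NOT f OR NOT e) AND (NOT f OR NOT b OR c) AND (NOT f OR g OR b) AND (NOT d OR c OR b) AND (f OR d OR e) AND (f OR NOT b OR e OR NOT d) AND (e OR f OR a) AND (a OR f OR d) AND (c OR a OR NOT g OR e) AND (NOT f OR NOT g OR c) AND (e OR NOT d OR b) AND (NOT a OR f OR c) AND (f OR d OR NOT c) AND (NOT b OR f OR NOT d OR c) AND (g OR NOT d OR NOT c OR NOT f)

Suppose b = true.
Unit clause (NOT d) forces d = false.
Unit clause (NOT g) forces g = false.
Suppose e = false.
Unit clause (a) forces a = true.
Unit clause (c) forces c = true.
Unit clause (f) forces f = true.
That conflicts with the unit clause (NOT f).
Backtrack on e: now try e = true.
Unit clause (NOT f) forces f = false.
Unit clause (a) forces a = true.
Unit clause (c) forces c = true.
That conflicts with the unit clause (NOT c).
Neither e = true nor e = false works.
So every satisfying assignment has b = False.

False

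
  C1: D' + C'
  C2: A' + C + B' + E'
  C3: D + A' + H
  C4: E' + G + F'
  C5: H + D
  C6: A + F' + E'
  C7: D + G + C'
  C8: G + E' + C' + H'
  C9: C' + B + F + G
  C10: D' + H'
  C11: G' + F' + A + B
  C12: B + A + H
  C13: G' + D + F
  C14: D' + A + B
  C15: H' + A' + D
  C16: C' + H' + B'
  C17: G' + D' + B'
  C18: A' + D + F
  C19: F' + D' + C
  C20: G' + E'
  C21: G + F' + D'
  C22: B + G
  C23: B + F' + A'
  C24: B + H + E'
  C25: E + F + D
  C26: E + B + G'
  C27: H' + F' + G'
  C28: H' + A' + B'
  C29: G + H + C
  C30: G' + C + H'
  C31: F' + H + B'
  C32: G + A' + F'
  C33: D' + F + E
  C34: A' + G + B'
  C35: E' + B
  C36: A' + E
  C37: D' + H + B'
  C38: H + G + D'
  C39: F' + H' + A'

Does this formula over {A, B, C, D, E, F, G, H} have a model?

Branch on D: set D = 0.
Unit clause (H) forces H = 1.
Unit clause (A') forces A = 0.
Branch on F: set F = 1.
Unit clause (E') forces E = 0.
Unit clause (G') forces G = 0.
Unit clause (C') forces C = 0.
Unit clause (B) forces B = 1.
Every clause now holds.
A satisfying assignment: A ↦ 0; B ↦ 1; C ↦ 0; D ↦ 0; E ↦ 0; F ↦ 1; G ↦ 0; H ↦ 1.

Yes, satisfiable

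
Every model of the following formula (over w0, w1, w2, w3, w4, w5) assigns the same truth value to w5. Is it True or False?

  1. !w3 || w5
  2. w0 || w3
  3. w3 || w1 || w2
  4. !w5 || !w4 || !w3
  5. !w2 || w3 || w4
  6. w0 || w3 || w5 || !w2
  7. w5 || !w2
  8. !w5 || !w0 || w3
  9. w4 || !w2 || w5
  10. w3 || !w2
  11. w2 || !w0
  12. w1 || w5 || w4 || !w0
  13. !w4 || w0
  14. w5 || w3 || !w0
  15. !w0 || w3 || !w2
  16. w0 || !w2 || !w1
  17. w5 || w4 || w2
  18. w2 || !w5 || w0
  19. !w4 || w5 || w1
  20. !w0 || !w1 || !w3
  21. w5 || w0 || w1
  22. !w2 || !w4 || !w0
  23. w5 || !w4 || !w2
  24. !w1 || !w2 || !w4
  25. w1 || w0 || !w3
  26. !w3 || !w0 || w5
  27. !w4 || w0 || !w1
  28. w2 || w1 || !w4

True

Suppose w5 = false.
(!w3) alone gives w3 = false.
(w0) alone gives w0 = true.
But (!w0) is also a unit clause — contradiction.
So every satisfying assignment has w5 = True.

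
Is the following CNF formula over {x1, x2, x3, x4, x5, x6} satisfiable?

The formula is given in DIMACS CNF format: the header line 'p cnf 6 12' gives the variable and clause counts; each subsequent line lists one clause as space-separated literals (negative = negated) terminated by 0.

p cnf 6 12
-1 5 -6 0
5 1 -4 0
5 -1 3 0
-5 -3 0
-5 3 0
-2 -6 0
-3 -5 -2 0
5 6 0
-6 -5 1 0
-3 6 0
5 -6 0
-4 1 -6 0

Branch on x5: set x5 = False.
The clause (x6) is unit, so x6 = True.
Now (¬x6) is unsatisfied and unit — conflict.
Backtrack on x5: now try x5 = True.
The clause (¬x3) is unit, so x3 = False.
Now (x3) is unsatisfied and unit — conflict.
Both values of x5 lead to a conflict.
No assignment satisfies every clause.

No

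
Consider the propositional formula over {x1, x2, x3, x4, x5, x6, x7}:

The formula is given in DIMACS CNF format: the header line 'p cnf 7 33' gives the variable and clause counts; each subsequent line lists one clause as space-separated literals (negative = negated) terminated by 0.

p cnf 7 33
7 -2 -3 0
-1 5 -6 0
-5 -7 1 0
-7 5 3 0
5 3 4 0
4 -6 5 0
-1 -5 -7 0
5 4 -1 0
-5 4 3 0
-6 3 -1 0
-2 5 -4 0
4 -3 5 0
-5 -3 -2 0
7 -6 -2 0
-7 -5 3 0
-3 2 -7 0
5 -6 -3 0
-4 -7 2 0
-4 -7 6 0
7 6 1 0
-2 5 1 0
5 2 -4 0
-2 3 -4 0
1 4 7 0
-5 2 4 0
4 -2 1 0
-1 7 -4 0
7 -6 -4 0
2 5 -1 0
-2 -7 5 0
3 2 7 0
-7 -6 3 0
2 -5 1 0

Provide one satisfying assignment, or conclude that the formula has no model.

UNSATISFIABLE

Suppose x7 = True.
Suppose x5 = False.
(x3) alone gives x3 = True.
(x4) alone gives x4 = True.
(¬x2) alone gives x2 = False.
But (x2) is also a unit clause — contradiction.
Backtrack on x5: now try x5 = True.
(x1) alone gives x1 = True.
But (¬x1) is also a unit clause — contradiction.
Both values of x5 lead to a conflict.
Backtrack on x7: now try x7 = False.
Suppose x2 = False.
(x3) alone gives x3 = True.
Suppose x4 = True.
(x5) alone gives x5 = True.
(¬x1) alone gives x1 = False.
But (x1) is also a unit clause — contradiction.
Backtrack on x4: now try x4 = False.
(x5) alone gives x5 = True.
But (¬x5) is also a unit clause — contradiction.
Both values of x4 lead to a conflict.
Backtrack on x2: now try x2 = True.
(¬x3) alone gives x3 = False.
(¬x6) alone gives x6 = False.
(x1) alone gives x1 = True.
(¬x4) alone gives x4 = False.
(x5) alone gives x5 = True.
But (¬x5) is also a unit clause — contradiction.
Both values of x2 lead to a conflict.
Both values of x7 lead to a conflict.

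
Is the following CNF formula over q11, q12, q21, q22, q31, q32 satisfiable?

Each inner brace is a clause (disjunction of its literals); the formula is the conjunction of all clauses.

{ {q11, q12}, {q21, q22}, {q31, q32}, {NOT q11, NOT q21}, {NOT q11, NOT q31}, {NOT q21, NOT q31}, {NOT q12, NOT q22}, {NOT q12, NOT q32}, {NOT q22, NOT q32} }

No

Try q11 = true.
From the singleton clause (NOT q21), q21 = false.
From the singleton clause (q22), q22 = true.
From the singleton clause (NOT q31), q31 = false.
From the singleton clause (q32), q32 = true.
That conflicts with the unit clause (NOT q32).
Undo q11 and try q11 = false.
From the singleton clause (q12), q12 = true.
From the singleton clause (NOT q22), q22 = false.
From the singleton clause (q21), q21 = true.
From the singleton clause (NOT q31), q31 = false.
From the singleton clause (q32), q32 = true.
That conflicts with the unit clause (NOT q32).
Both values of q11 lead to a conflict.
No assignment satisfies every clause.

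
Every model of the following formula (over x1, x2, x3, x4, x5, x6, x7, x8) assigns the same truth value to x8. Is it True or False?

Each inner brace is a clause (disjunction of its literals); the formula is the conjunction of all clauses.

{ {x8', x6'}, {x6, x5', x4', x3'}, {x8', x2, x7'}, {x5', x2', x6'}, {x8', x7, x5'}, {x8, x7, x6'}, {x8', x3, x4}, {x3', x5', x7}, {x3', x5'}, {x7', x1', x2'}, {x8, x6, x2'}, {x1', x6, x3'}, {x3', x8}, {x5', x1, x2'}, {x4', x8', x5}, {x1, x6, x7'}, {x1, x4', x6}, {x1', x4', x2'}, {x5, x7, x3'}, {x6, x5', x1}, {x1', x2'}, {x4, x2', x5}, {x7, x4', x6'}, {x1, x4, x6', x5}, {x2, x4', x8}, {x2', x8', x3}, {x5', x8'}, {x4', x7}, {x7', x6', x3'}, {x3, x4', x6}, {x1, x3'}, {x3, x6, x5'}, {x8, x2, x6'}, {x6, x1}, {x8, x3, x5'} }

Suppose x8 = 1.
(x6') alone gives x6 = 0.
(x5') alone gives x5 = 0.
(x4') alone gives x4 = 0.
(x3) alone gives x3 = 1.
(x1') alone gives x1 = 0.
That conflicts with the unit clause (x1).
So every satisfying assignment has x8 = False.

False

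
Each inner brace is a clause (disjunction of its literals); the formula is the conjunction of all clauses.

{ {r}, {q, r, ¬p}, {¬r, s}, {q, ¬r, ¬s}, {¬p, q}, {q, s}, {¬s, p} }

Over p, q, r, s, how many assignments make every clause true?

1

There are 2^4 = 16 truth assignments over (p, q, r, s).
Split on q. With q = True, the clauses containing q are satisfied and ¬q drops from the rest; 1 of the 2^3 = 8 assignments to the other variables satisfy what remains.
With q = False, by the same count on the reduced clause set, 0 assignments work.
(One model: p=T, q=T, r=T, s=T.)
Total: 1 + 0 = 1.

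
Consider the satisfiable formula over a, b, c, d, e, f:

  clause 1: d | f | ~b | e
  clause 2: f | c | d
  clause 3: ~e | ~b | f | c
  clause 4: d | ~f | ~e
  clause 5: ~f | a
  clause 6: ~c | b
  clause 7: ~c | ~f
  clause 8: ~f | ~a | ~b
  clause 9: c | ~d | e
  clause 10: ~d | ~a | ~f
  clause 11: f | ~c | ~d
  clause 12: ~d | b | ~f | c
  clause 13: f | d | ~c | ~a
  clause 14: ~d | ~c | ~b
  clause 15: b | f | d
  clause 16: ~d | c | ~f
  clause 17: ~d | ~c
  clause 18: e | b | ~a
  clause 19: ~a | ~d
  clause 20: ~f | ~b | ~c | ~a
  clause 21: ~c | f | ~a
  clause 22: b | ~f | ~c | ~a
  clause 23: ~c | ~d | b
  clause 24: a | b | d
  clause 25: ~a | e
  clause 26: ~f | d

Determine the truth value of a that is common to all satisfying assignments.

False

Suppose a = 1.
The clause (~d) is unit, so d = 0.
The clause (e) is unit, so e = 1.
The clause (~f) is unit, so f = 0.
The clause (c) is unit, so c = 1.
Now (~c) is unsatisfied and unit — conflict.
So every satisfying assignment has a = False.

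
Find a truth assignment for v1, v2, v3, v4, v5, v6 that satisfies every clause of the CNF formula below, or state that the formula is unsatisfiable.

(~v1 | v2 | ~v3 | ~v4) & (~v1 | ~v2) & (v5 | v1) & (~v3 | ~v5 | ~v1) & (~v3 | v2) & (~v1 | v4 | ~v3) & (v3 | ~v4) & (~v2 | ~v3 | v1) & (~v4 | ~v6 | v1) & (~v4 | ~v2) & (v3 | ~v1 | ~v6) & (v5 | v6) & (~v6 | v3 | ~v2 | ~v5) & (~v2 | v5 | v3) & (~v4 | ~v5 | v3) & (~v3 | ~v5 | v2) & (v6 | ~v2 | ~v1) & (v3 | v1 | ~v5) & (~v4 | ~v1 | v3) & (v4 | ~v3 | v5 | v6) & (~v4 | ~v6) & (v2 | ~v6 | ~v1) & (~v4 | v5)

Branch on v1: set v1 = 1.
(~v2) alone gives v2 = 0.
(~v3) alone gives v3 = 0.
(~v4) alone gives v4 = 0.
(~v6) alone gives v6 = 0.
(v5) alone gives v5 = 1.
All clauses are satisfied.

v1: 1, v2: 0, v3: 0, v4: 0, v5: 1, v6: 0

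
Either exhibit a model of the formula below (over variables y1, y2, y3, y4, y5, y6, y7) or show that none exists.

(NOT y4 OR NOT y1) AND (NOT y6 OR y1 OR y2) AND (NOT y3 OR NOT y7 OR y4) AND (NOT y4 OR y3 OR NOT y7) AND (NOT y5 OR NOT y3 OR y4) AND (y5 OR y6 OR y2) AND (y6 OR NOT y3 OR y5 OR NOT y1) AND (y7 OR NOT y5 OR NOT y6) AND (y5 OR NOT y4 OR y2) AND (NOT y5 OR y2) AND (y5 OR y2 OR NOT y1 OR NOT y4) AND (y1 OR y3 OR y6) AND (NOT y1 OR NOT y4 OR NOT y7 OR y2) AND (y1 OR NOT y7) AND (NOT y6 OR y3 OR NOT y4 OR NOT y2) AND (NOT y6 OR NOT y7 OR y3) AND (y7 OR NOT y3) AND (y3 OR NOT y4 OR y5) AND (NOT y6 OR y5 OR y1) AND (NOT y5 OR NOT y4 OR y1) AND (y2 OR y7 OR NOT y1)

Try y4 = false.
Try y3 = false.
Try y5 = true.
The clause (y2) is unit, so y2 = true.
Try y7 = false.
The clause (NOT y6) is unit, so y6 = false.
The clause (y1) is unit, so y1 = true.
All clauses are satisfied.

y1=true,  y2=true,  y3=false,  y4=false,  y5=true,  y6=false,  y7=false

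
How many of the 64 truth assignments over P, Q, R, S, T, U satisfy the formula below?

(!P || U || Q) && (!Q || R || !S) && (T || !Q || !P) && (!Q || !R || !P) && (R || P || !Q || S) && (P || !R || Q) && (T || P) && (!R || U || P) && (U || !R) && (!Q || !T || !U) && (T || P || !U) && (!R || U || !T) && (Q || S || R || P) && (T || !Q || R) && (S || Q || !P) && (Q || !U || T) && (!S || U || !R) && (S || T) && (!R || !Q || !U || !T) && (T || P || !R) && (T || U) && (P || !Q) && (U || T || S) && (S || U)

There are 2^6 = 64 truth assignments over (P, Q, R, S, T, U).
Split on T. With T = true, the clauses containing T are satisfied and !T drops from the rest; 4 of the 2^5 = 32 assignments to the other variables satisfy what remains.
With T = false, by the same count on the reduced clause set, 0 assignments work.
(One model: P=F, Q=F, R=F, S=T, T=T, U=F.)
Total: 4 + 0 = 4.

4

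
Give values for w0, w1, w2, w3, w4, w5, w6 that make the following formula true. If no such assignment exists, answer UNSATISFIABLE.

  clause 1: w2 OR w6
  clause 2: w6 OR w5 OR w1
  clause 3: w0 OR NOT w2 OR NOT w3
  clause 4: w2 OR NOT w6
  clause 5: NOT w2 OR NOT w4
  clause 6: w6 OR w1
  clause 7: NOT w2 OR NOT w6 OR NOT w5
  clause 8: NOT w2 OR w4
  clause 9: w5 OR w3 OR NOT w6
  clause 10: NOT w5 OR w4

Suppose w2 = true.
(NOT w4) alone gives w4 = false.
That conflicts with the unit clause (w4).
Backtrack on w2: now try w2 = false.
(w6) alone gives w6 = true.
That conflicts with the unit clause (NOT w6).
Either choice for w2 ends in contradiction.

UNSATISFIABLE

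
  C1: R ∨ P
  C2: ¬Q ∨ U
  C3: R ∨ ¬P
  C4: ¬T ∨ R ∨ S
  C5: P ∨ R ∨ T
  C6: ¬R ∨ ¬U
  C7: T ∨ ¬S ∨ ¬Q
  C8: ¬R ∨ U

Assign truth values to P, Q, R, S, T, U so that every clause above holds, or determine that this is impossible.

UNSATISFIABLE

Case R = True:
(¬U) alone gives U = False.
Now (U) is unsatisfied and unit — conflict.
Undo R and try R = False.
(P) alone gives P = True.
Now (¬P) is unsatisfied and unit — conflict.
Both values of R lead to a conflict.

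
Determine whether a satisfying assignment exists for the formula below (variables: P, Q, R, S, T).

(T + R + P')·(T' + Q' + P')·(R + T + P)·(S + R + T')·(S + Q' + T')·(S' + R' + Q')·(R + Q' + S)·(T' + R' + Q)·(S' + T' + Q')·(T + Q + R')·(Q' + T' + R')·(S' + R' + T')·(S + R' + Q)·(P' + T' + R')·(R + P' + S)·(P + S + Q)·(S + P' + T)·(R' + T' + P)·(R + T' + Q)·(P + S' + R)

Case T = 0:
Case R = 1:
(Q) alone gives Q = 1.
(S') alone gives S = 0.
(P') alone gives P = 0.
This assignment satisfies each clause.
A satisfying assignment: P ↦ 0,  Q ↦ 1,  R ↦ 1,  S ↦ 0,  T ↦ 0.

Yes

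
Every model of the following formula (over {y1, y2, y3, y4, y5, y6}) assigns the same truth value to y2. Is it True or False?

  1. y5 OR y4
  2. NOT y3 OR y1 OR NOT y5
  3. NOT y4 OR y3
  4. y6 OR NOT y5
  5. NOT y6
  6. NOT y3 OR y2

Suppose y2 = false.
The clause (NOT y6) is unit, so y6 = false.
The clause (NOT y5) is unit, so y5 = false.
The clause (y4) is unit, so y4 = true.
The clause (y3) is unit, so y3 = true.
Now (NOT y3) is unsatisfied and unit — conflict.
So every satisfying assignment has y2 = True.

True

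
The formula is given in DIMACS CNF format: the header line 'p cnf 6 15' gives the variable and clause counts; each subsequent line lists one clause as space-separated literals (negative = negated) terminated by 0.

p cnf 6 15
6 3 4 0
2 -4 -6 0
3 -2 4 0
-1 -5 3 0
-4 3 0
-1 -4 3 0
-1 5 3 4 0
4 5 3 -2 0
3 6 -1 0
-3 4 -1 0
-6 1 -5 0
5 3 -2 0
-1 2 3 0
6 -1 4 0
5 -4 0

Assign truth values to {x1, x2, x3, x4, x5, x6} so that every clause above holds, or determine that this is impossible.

x1=False; x2=False; x3=True; x4=False; x5=True; x6=False

Case x4 = False:
Case x6 = False:
From the singleton clause (x3), x3 = True.
From the singleton clause (¬x1), x1 = False.
Every clause is now satisfied; x2, x5 are unconstrained.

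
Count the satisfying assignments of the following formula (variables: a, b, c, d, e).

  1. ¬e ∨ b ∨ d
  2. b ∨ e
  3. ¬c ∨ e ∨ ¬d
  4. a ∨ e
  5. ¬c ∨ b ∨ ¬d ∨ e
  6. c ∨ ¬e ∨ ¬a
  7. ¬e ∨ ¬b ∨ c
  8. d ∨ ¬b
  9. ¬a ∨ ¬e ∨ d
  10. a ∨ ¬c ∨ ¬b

There are 2^5 = 32 truth assignments over (a, b, c, d, e).
Split on a. With a = True, the clauses containing a are satisfied and ¬a drops from the rest; 3 of the 2^4 = 16 assignments to the other variables satisfy what remains.
With a = False, by the same count on the reduced clause set, 2 assignments work.
Total: 3 + 2 = 5.

5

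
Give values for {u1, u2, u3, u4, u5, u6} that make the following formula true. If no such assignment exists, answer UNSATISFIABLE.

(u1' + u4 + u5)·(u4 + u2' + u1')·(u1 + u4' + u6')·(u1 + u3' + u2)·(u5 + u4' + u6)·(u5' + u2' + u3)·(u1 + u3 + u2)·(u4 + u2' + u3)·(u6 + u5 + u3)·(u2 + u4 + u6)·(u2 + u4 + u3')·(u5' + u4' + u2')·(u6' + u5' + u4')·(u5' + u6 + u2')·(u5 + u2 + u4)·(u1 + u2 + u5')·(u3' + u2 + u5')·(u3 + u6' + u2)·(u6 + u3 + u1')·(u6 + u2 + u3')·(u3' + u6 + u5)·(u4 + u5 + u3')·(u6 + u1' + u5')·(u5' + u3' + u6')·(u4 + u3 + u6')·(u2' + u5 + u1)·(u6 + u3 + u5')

Branch on u1: set u1 = 1.
Branch on u4: set u4 = 1.
Branch on u5: set u5 = 0.
(u6) alone gives u6 = 1.
Branch on u3: set u3 = 1.
All clauses hold; u2 can take either value.

u1 ↦ 1; u2 ↦ 0; u3 ↦ 1; u4 ↦ 1; u5 ↦ 0; u6 ↦ 1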